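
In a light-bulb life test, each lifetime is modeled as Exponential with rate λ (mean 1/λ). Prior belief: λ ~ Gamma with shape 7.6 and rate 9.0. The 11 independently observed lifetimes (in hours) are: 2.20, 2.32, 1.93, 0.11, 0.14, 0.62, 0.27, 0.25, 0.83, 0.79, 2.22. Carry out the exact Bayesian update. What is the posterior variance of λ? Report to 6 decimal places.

0.043492

With a Gamma(shape α, rate β) prior on the exponential rate λ, the posterior after n observations with total T = Σxᵢ is Gamma(α+n, β+T).
Sum of observations T = 11.68 hours; n = 11.
Posterior: Gamma(7.6+11, 9.0+11.68) = Gamma(18.6, 20.68).
Var = α/β² = 0.043492.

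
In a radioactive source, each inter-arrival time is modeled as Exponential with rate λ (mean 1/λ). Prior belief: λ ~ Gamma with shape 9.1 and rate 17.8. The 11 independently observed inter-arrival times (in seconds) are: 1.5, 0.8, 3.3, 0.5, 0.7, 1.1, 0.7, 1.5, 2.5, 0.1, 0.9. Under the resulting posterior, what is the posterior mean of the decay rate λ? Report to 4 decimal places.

With a Gamma(shape α, rate β) prior on the exponential rate λ, the posterior after n observations with total T = Σxᵢ is Gamma(α+n, β+T).
Sum of observations T = 13.6 seconds; n = 11.
Posterior: Gamma(9.1+11, 17.8+13.6) = Gamma(20.1, 31.4).
Posterior mean of λ = α/β = 20.1/31.4 = 0.6401.

0.6401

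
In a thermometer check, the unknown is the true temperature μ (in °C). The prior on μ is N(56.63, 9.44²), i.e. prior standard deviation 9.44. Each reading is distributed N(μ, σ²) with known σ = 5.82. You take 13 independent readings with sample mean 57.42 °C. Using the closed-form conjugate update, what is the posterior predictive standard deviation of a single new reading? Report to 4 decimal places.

For Normal data with known variance σ², a Normal(μ₀, σ₀²) prior on μ is conjugate. Posterior precision = 1/σ₀² + n/σ²; posterior mean is the precision-weighted average of μ₀ and x̄.
σ₀² = 9.44² = 89.1136, σ² = 5.82² = 33.8724; σ² + n·σ₀² = 33.8724 + 13·89.1136 = 1192.3492.
Posterior precision = 1/σ₀² + n/σ² = 1/89.1136 + 13/33.8724 = (σ² + n·σ₀²)/(σ₀²σ²) = 1192.3492/(89.1136·33.8724); posterior variance σₙ² = σ₀²σ²/(σ² + n·σ₀²) = 89.1136·33.8724/1192.3492 = 2.531550.
Predictive variance for one new observation = σₙ² + σ² = 89.1136·33.8724/1192.3492 + 33.8724 = σ²·(σ₀² + 1192.3492)/1192.3492 = 33.8724·1281.4628/1192.3492 = 36.403950; SD = √(33.8724·1281.4628/1192.3492) = 6.0336.

6.0336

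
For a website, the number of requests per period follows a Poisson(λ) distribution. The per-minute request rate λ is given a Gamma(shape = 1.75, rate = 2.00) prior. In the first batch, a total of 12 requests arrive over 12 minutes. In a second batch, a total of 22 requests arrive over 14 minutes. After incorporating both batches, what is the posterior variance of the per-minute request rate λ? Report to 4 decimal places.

With a Gamma(shape α, rate β) prior, the Poisson likelihood is conjugate: the posterior is Gamma(α + ΣXᵢ, β + n).
After batch 1: Gamma(α+S, β+n) = Gamma(1.75+12, 2.00+12) = Gamma(13.75, 14.00).
After batch 2: Gamma(α+S, β+n) = Gamma(13.75+22, 14.00+14) = Gamma(35.75, 28.00).
Var = α/β² = 35.75/28.00² = 0.0456.

0.0456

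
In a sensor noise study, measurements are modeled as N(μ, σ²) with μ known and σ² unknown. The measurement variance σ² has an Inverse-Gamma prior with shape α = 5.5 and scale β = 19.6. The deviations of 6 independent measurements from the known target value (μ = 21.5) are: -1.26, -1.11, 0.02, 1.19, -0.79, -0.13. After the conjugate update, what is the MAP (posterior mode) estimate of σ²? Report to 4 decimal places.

With known mean μ and an Inverse-Gamma(α, β) prior on σ², the Normal likelihood is conjugate: posterior is Inv-Gamma(α + n/2, β + Σ(xᵢ−μ)²/2).
Σ(xᵢ−μ)² = (-1.26)² + (-1.11)² + (0.02)² + (1.19)² + (-0.79)² + (-0.13)² = 4.8772.
Posterior: Inv-Gamma(5.5 + 6/2, 19.6 + 4.8772/2) = Inv-Gamma(8.50, 22.03860).
Mode = β/(α+1) = 22.03860/9.50 = 2.3199.

2.3199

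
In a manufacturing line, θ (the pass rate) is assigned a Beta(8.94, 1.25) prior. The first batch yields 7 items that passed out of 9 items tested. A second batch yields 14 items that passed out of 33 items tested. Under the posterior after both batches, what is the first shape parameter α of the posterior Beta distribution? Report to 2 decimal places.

29.94

The Beta prior is conjugate to a Binomial/Bernoulli likelihood; the update adds successes to α and failures to β.
After batch 1: Beta(8.94+7, 1.25+2) = Beta(15.94, 3.25).
After batch 2: Beta(15.94+14, 3.25+19) = Beta(29.94, 22.25).
Posterior α = 29.94.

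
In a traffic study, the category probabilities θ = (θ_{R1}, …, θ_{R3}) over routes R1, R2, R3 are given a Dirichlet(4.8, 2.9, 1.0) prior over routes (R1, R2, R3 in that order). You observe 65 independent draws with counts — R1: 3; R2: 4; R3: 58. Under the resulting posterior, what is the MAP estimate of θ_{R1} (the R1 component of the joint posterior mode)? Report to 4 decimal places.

0.0962

The Dirichlet prior is conjugate to the Multinomial likelihood: each posterior αⱼ = prior αⱼ + observed count nⱼ.
Posterior concentration: (7.8, 6.9, 59.0), total = 73.7.
Joint mode component: (α_{R1}−1)/(Σα−K) = 6.8/70.7 = 0.0962.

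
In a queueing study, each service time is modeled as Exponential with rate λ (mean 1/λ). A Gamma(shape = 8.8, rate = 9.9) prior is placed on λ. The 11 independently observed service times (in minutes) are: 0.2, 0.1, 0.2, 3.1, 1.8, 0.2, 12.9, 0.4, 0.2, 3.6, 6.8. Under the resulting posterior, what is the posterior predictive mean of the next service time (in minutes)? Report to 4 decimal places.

With a Gamma(shape α, rate β) prior on the exponential rate λ, the posterior after n observations with total T = Σxᵢ is Gamma(α+n, β+T).
Sum of observations T = 29.5 minutes; n = 11.
Posterior: Gamma(8.8+11, 9.9+29.5) = Gamma(19.8, 39.4).
The predictive distribution for the next observation is Lomax; its mean is β/(α−1) = 39.4/18.8 = 2.0957.

2.0957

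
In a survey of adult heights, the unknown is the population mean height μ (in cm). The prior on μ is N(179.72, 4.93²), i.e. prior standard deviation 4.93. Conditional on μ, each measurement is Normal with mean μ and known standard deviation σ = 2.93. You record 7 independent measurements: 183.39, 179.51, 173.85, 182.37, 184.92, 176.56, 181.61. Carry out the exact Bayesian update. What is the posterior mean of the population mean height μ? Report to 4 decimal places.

For Normal data with known variance σ², a Normal(μ₀, σ₀²) prior on μ is conjugate. Posterior precision = 1/σ₀² + n/σ²; posterior mean is the precision-weighted average of μ₀ and x̄.
Σxᵢ = 183.39 + 179.51 + 173.85 + 182.37 + 184.92 + 176.56 + 181.61 = 1262.21, so n·x̄ = 1262.21.
σ₀² = 4.93² = 24.3049, σ² = 2.93² = 8.5849; σ² + n·σ₀² = 8.5849 + 7·24.3049 = 178.7192.
Posterior mean = (μ₀/σ₀² + n·x̄/σ²)/(1/σ₀² + n/σ²) = (σ²·μ₀ + σ₀²·n·x̄)/(σ² + n·σ₀²) = (8.5849·179.72 + 24.3049·1262.21)/178.7192 = 32220.766057/178.7192 = 180.2871.

180.2871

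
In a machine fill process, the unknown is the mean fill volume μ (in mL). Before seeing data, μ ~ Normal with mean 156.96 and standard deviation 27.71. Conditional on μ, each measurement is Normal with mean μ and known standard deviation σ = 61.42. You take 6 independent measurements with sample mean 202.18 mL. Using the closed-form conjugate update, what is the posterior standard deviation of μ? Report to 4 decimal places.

For Normal data with known variance σ², a Normal(μ₀, σ₀²) prior on μ is conjugate. Posterior precision = 1/σ₀² + n/σ²; posterior mean is the precision-weighted average of μ₀ and x̄.
σ₀² = 27.71² = 767.8441, σ² = 61.42² = 3772.4164; σ² + n·σ₀² = 3772.4164 + 6·767.8441 = 8379.481.
Posterior precision = 1/σ₀² + n/σ² = 1/767.8441 + 6/3772.4164 = (σ² + n·σ₀²)/(σ₀²σ²) = 8379.481/(767.8441·3772.4164); posterior variance σₙ² = σ₀²σ²/(σ² + n·σ₀²) = 767.8441·3772.4164/8379.481 = 345.681036.
Posterior SD = √σₙ² = √(767.8441·3772.4164/8379.481) = 18.5925.

18.5925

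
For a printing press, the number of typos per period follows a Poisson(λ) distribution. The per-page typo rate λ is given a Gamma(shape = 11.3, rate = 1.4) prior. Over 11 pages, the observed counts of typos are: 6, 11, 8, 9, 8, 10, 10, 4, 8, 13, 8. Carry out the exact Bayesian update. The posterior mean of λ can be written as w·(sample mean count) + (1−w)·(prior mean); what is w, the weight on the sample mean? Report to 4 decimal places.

0.8871

With a Gamma(shape α, rate β) prior, the Poisson likelihood is conjugate: the posterior is Gamma(α + ΣXᵢ, β + n).
Posterior mean = (α₀+S)/(β₀+n) = [n/(β₀+n)]·(S/n) + [β₀/(β₀+n)]·(α₀/β₀), so only n and β₀ enter the weight.
Weight on data w = n/(β₀+n) = 11/(1.4+11) = 11/12.4 = 0.8871.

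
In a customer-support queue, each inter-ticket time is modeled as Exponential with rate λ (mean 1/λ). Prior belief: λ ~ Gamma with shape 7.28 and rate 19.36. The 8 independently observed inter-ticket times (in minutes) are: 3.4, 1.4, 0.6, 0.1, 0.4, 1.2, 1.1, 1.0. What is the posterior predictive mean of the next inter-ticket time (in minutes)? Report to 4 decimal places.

With a Gamma(shape α, rate β) prior on the exponential rate λ, the posterior after n observations with total T = Σxᵢ is Gamma(α+n, β+T).
Sum of observations T = 9.2 minutes; n = 8.
Posterior: Gamma(7.28+8, 19.36+9.2) = Gamma(15.28, 28.56).
The predictive distribution for the next observation is Lomax; its mean is β/(α−1) = 28.56/14.28 = 2.0000.

2.0000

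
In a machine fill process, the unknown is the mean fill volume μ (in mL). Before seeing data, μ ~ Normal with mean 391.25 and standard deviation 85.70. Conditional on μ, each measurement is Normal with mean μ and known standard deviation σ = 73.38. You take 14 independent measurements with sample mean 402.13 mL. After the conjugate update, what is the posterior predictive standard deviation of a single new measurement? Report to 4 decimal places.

For Normal data with known variance σ², a Normal(μ₀, σ₀²) prior on μ is conjugate. Posterior precision = 1/σ₀² + n/σ²; posterior mean is the precision-weighted average of μ₀ and x̄.
σ₀² = 85.70² = 7344.49, σ² = 73.38² = 5384.6244; σ² + n·σ₀² = 5384.6244 + 14·7344.49 = 108207.4844.
Posterior precision = 1/σ₀² + n/σ² = 1/7344.49 + 14/5384.6244 = (σ² + n·σ₀²)/(σ₀²σ²) = 108207.4844/(7344.49·5384.6244); posterior variance σₙ² = σ₀²σ²/(σ² + n·σ₀²) = 7344.49·5384.6244/108207.4844 = 365.476753.
Predictive variance for one new observation = σₙ² + σ² = 7344.49·5384.6244/108207.4844 + 5384.6244 = σ²·(σ₀² + 108207.4844)/108207.4844 = 5384.6244·115551.9744/108207.4844 = 5750.101153; SD = √(5384.6244·115551.9744/108207.4844) = 75.8294.

75.8294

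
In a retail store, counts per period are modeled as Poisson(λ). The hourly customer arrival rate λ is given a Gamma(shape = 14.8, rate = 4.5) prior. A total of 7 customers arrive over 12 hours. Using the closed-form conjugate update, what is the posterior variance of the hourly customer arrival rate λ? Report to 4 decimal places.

With a Gamma(shape α, rate β) prior, the Poisson likelihood is conjugate: the posterior is Gamma(α + ΣXᵢ, β + n).
Posterior: Gamma(α+S, β+n) = Gamma(14.8+7, 4.5+12) = Gamma(21.8, 16.5).
Var = α/β² = 21.8/16.5² = 0.0801.

0.0801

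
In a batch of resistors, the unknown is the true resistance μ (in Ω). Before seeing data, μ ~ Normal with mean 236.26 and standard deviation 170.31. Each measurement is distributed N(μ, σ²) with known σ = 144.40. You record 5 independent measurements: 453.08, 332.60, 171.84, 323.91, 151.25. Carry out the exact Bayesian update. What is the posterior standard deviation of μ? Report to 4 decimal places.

For Normal data with known variance σ², a Normal(μ₀, σ₀²) prior on μ is conjugate. Posterior precision = 1/σ₀² + n/σ²; posterior mean is the precision-weighted average of μ₀ and x̄.
σ₀² = 170.31² = 29005.4961, σ² = 144.40² = 20851.36; σ² + n·σ₀² = 20851.36 + 5·29005.4961 = 165878.8405.
Posterior precision = 1/σ₀² + n/σ² = 1/29005.4961 + 5/20851.36 = (σ² + n·σ₀²)/(σ₀²σ²) = 165878.8405/(29005.4961·20851.36); posterior variance σₙ² = σ₀²σ²/(σ² + n·σ₀²) = 29005.4961·20851.36/165878.8405 = 3646.059011.
Posterior SD = √σₙ² = √(29005.4961·20851.36/165878.8405) = 60.3826.

60.3826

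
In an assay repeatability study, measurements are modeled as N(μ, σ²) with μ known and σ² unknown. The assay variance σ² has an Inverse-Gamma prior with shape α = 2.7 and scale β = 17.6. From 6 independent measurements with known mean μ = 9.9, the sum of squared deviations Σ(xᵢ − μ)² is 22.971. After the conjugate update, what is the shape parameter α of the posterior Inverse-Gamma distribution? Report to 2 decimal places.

5.70

With known mean μ and an Inverse-Gamma(α, β) prior on σ², the Normal likelihood is conjugate: posterior is Inv-Gamma(α + n/2, β + Σ(xᵢ−μ)²/2).
Posterior: Inv-Gamma(2.7 + 6/2, 17.6 + 22.971/2) = Inv-Gamma(5.70, 29.0855).
Posterior α = 5.70.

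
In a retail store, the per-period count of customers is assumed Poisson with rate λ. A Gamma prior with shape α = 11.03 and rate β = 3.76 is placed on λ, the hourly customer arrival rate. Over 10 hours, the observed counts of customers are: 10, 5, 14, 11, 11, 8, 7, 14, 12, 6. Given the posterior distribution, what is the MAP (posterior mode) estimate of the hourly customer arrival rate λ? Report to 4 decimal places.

With a Gamma(shape α, rate β) prior, the Poisson likelihood is conjugate: the posterior is Gamma(α + ΣXᵢ, β + n).
Sum of counts S = 98 over n = 10 hours.
Posterior: Gamma(α+S, β+n) = Gamma(11.03+98, 3.76+10) = Gamma(109.03, 13.76).
Mode of Gamma(α,β) for α≥1 is (α−1)/β = 108.03/13.76 = 7.8510.

7.8510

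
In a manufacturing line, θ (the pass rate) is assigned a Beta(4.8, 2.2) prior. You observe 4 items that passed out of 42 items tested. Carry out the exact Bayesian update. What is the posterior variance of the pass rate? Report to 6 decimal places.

0.002947

The Beta prior is conjugate to a Binomial/Bernoulli likelihood; the update adds successes to α and failures to β.
Posterior: Beta(α+k, β+n−k) = Beta(4.8+4, 2.2+38) = Beta(8.8, 40.2).
Var = αβ/((α+β)²(α+β+1)) = 8.8·40.2/(49.0²·50.0) = 0.002947.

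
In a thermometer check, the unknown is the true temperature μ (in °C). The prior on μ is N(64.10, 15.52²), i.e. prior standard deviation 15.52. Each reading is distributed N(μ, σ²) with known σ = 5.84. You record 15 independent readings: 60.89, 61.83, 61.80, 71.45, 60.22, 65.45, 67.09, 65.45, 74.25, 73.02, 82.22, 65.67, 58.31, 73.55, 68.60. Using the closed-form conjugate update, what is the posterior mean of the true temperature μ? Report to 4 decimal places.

For Normal data with known variance σ², a Normal(μ₀, σ₀²) prior on μ is conjugate. Posterior precision = 1/σ₀² + n/σ²; posterior mean is the precision-weighted average of μ₀ and x̄.
Σxᵢ = 60.89 + 61.83 + 61.80 + 71.45 + 60.22 + 65.45 + 67.09 + 65.45 + 74.25 + 73.02 + 82.22 + 65.67 + 58.31 + 73.55 + 68.60 = 1009.8, so n·x̄ = 1009.8.
σ₀² = 15.52² = 240.8704, σ² = 5.84² = 34.1056; σ² + n·σ₀² = 34.1056 + 15·240.8704 = 3647.1616.
Posterior mean = (μ₀/σ₀² + n·x̄/σ²)/(1/σ₀² + n/σ²) = (σ²·μ₀ + σ₀²·n·x̄)/(σ² + n·σ₀²) = (34.1056·64.10 + 240.8704·1009.8)/3647.1616 = 245417.09888/3647.1616 = 67.2899.

67.2899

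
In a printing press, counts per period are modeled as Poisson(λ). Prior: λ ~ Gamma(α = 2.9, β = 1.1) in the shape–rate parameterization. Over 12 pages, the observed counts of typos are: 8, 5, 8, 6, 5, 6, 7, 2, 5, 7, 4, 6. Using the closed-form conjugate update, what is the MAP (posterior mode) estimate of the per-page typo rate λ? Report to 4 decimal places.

5.4122

With a Gamma(shape α, rate β) prior, the Poisson likelihood is conjugate: the posterior is Gamma(α + ΣXᵢ, β + n).
Sum of counts S = 69 over n = 12 pages.
Posterior: Gamma(α+S, β+n) = Gamma(2.9+69, 1.1+12) = Gamma(71.9, 13.1).
Mode of Gamma(α,β) for α≥1 is (α−1)/β = 70.9/13.1 = 5.4122.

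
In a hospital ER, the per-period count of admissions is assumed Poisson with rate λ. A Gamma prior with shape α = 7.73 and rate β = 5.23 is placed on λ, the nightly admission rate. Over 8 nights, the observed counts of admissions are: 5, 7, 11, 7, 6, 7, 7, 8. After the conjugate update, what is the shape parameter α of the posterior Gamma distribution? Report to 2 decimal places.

65.73

With a Gamma(shape α, rate β) prior, the Poisson likelihood is conjugate: the posterior is Gamma(α + ΣXᵢ, β + n).
Sum of counts S = 58 over n = 8 nights.
Posterior: Gamma(α+S, β+n) = Gamma(7.73+58, 5.23+8) = Gamma(65.73, 13.23).
Posterior α = 65.73.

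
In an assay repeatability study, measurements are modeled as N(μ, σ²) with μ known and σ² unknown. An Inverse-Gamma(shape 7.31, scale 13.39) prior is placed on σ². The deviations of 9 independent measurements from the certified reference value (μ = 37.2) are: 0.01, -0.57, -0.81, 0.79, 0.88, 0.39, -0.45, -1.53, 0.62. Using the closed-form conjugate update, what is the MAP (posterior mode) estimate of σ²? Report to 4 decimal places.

With known mean μ and an Inverse-Gamma(α, β) prior on σ², the Normal likelihood is conjugate: posterior is Inv-Gamma(α + n/2, β + Σ(xᵢ−μ)²/2).
Σ(xᵢ−μ)² = (0.01)² + (-0.57)² + (-0.81)² + (0.79)² + (0.88)² + (0.39)² + (-0.45)² + (-1.53)² + (0.62)² = 5.4595.
Posterior: Inv-Gamma(7.31 + 9/2, 13.39 + 5.4595/2) = Inv-Gamma(11.81, 16.11975).
Mode = β/(α+1) = 16.11975/12.81 = 1.2584.

1.2584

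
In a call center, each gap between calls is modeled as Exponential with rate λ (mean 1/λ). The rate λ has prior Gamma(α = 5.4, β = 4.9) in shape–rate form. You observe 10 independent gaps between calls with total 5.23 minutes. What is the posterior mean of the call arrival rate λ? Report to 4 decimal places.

1.5202

With a Gamma(shape α, rate β) prior on the exponential rate λ, the posterior after n observations with total T = Σxᵢ is Gamma(α+n, β+T).
Posterior: Gamma(5.4+10, 4.9+5.23) = Gamma(15.4, 10.13).
Posterior mean of λ = α/β = 15.4/10.13 = 1.5202.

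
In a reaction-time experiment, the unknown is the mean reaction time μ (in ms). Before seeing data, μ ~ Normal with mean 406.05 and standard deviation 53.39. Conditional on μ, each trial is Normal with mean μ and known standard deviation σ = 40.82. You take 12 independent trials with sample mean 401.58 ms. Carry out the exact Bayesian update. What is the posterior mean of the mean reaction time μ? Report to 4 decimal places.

For Normal data with known variance σ², a Normal(μ₀, σ₀²) prior on μ is conjugate. Posterior precision = 1/σ₀² + n/σ²; posterior mean is the precision-weighted average of μ₀ and x̄.
n·x̄ = 12·401.58 = 4818.96.
σ₀² = 53.39² = 2850.4921, σ² = 40.82² = 1666.2724; σ² + n·σ₀² = 1666.2724 + 12·2850.4921 = 35872.1776.
Posterior mean = (μ₀/σ₀² + n·x̄/σ²)/(1/σ₀² + n/σ²) = (σ²·μ₀ + σ₀²·n·x̄)/(σ² + n·σ₀²) = (1666.2724·406.05 + 2850.4921·4818.96)/35872.1776 = 14412997.318236/35872.1776 = 401.7876.

401.7876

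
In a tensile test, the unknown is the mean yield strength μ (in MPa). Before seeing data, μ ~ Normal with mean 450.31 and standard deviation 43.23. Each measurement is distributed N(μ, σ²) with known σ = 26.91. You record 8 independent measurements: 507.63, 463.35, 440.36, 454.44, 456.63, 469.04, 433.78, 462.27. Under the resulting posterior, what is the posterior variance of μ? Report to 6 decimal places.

For Normal data with known variance σ², a Normal(μ₀, σ₀²) prior on μ is conjugate. Posterior precision = 1/σ₀² + n/σ²; posterior mean is the precision-weighted average of μ₀ and x̄.
σ₀² = 43.23² = 1868.8329, σ² = 26.91² = 724.1481; σ² + n·σ₀² = 724.1481 + 8·1868.8329 = 15674.8113.
Posterior precision = 1/σ₀² + n/σ² = 1/1868.8329 + 8/724.1481 = (σ² + n·σ₀²)/(σ₀²σ²) = 15674.8113/(1868.8329·724.1481); posterior variance σₙ² = σ₀²σ²/(σ² + n·σ₀²) = 1868.8329·724.1481/15674.8113 = 86.336720.

86.336720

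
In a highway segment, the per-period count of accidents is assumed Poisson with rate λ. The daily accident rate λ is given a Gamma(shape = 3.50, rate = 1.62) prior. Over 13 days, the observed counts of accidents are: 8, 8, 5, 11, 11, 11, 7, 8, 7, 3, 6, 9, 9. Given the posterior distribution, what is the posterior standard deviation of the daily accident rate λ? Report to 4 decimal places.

0.7059

With a Gamma(shape α, rate β) prior, the Poisson likelihood is conjugate: the posterior is Gamma(α + ΣXᵢ, β + n).
Sum of counts S = 103 over n = 13 days.
Posterior: Gamma(α+S, β+n) = Gamma(3.50+103, 1.62+13) = Gamma(106.50, 14.62).
SD = √α/β = √106.50/14.62 = 0.7059.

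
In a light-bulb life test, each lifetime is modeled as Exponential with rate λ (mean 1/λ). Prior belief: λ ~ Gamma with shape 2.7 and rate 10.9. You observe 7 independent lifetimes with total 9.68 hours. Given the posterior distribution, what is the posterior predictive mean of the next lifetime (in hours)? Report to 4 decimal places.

With a Gamma(shape α, rate β) prior on the exponential rate λ, the posterior after n observations with total T = Σxᵢ is Gamma(α+n, β+T).
Posterior: Gamma(2.7+7, 10.9+9.68) = Gamma(9.7, 20.58).
The predictive distribution for the next observation is Lomax; its mean is β/(α−1) = 20.58/8.7 = 2.3655.

2.3655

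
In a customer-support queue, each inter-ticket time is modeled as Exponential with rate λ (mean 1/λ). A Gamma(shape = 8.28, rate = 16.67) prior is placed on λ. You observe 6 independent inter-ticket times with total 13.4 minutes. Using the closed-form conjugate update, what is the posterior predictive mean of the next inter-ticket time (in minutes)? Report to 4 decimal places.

2.2643

With a Gamma(shape α, rate β) prior on the exponential rate λ, the posterior after n observations with total T = Σxᵢ is Gamma(α+n, β+T).
Posterior: Gamma(8.28+6, 16.67+13.4) = Gamma(14.28, 30.07).
The predictive distribution for the next observation is Lomax; its mean is β/(α−1) = 30.07/13.28 = 2.2643.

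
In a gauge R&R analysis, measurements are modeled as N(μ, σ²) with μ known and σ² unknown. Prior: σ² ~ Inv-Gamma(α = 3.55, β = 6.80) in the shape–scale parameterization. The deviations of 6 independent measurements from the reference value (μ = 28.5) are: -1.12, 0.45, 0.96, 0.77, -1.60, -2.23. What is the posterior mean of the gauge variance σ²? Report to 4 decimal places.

2.1716

With known mean μ and an Inverse-Gamma(α, β) prior on σ², the Normal likelihood is conjugate: posterior is Inv-Gamma(α + n/2, β + Σ(xᵢ−μ)²/2).
Σ(xᵢ−μ)² = (-1.12)² + (0.45)² + (0.96)² + (0.77)² + (-1.60)² + (-2.23)² = 10.5043.
Posterior: Inv-Gamma(3.55 + 6/2, 6.80 + 10.5043/2) = Inv-Gamma(6.55, 12.05215).
E[σ²|data] = β/(α−1) = 12.05215/5.55 = 2.1716.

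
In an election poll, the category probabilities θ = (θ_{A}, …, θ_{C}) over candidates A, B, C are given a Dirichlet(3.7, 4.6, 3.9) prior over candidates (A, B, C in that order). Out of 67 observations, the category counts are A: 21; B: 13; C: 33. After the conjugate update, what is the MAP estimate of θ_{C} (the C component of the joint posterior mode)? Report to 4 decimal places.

0.4711

The Dirichlet prior is conjugate to the Multinomial likelihood: each posterior αⱼ = prior αⱼ + observed count nⱼ.
Posterior concentration: (24.7, 17.6, 36.9), total = 79.2.
Joint mode component: (α_{C}−1)/(Σα−K) = 35.9/76.2 = 0.4711.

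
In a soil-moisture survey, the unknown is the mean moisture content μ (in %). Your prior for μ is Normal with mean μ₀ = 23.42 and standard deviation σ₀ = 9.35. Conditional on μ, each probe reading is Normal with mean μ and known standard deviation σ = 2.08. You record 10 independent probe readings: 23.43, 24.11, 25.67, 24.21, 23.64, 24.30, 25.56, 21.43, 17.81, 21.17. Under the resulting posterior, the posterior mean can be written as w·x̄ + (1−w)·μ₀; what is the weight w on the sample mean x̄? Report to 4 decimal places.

For Normal data with known variance σ², a Normal(μ₀, σ₀²) prior on μ is conjugate. Posterior precision = 1/σ₀² + n/σ²; posterior mean is the precision-weighted average of μ₀ and x̄.
σ₀² = 9.35² = 87.4225, σ² = 2.08² = 4.3264. Prior precision 1/σ₀² = 1/87.4225; data precision n/σ² = 10/4.3264.
w = (n/σ²)/(1/σ₀² + n/σ²) = n·σ₀²/(σ² + n·σ₀²) = 10·87.4225/(4.3264 + 10·87.4225) = 874.225/878.5514 = 0.9951.

0.9951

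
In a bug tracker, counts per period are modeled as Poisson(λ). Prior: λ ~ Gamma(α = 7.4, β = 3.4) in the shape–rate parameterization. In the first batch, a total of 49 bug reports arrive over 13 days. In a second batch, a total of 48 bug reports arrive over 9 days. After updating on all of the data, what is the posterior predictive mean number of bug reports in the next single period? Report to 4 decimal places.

4.1102

With a Gamma(shape α, rate β) prior, the Poisson likelihood is conjugate: the posterior is Gamma(α + ΣXᵢ, β + n).
After batch 1: Gamma(α+S, β+n) = Gamma(7.4+49, 3.4+13) = Gamma(56.4, 16.4).
After batch 2: Gamma(α+S, β+n) = Gamma(56.4+48, 16.4+9) = Gamma(104.4, 25.4).
The predictive distribution for one future period is NegBinom with mean α/β = 4.1102.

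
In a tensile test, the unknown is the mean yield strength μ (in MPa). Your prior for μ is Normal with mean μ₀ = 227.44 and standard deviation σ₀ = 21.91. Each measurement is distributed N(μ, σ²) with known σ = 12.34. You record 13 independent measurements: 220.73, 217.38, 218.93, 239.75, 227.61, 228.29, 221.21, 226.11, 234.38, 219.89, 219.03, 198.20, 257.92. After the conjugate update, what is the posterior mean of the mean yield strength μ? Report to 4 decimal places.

225.3908

For Normal data with known variance σ², a Normal(μ₀, σ₀²) prior on μ is conjugate. Posterior precision = 1/σ₀² + n/σ²; posterior mean is the precision-weighted average of μ₀ and x̄.
Σxᵢ = 220.73 + 217.38 + 218.93 + 239.75 + 227.61 + 228.29 + 221.21 + 226.11 + 234.38 + 219.89 + 219.03 + 198.20 + 257.92 = 2929.43, so n·x̄ = 2929.43.
σ₀² = 21.91² = 480.0481, σ² = 12.34² = 152.2756; σ² + n·σ₀² = 152.2756 + 13·480.0481 = 6392.9009.
Posterior mean = (μ₀/σ₀² + n·x̄/σ²)/(1/σ₀² + n/σ²) = (σ²·μ₀ + σ₀²·n·x̄)/(σ² + n·σ₀²) = (152.2756·227.44 + 480.0481·2929.43)/6392.9009 = 1440900.868047/6392.9009 = 225.3908.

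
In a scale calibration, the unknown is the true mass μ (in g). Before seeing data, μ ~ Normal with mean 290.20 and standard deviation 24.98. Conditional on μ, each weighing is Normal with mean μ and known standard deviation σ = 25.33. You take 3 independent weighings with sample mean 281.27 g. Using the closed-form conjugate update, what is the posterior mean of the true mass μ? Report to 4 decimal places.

283.5494

For Normal data with known variance σ², a Normal(μ₀, σ₀²) prior on μ is conjugate. Posterior precision = 1/σ₀² + n/σ²; posterior mean is the precision-weighted average of μ₀ and x̄.
n·x̄ = 3·281.27 = 843.81.
σ₀² = 24.98² = 624.0004, σ² = 25.33² = 641.6089; σ² + n·σ₀² = 641.6089 + 3·624.0004 = 2513.6101.
Posterior mean = (μ₀/σ₀² + n·x̄/σ²)/(1/σ₀² + n/σ²) = (σ²·μ₀ + σ₀²·n·x̄)/(σ² + n·σ₀²) = (641.6089·290.20 + 624.0004·843.81)/2513.6101 = 712732.680304/2513.6101 = 283.5494.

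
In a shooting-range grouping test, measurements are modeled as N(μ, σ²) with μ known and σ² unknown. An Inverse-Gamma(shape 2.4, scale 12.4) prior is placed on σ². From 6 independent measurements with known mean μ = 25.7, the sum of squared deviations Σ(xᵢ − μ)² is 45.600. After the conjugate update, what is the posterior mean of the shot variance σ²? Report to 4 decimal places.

8.0000

With known mean μ and an Inverse-Gamma(α, β) prior on σ², the Normal likelihood is conjugate: posterior is Inv-Gamma(α + n/2, β + Σ(xᵢ−μ)²/2).
Posterior: Inv-Gamma(2.4 + 6/2, 12.4 + 45.600/2) = Inv-Gamma(5.40, 35.2000).
E[σ²|data] = β/(α−1) = 35.2000/4.40 = 8.0000.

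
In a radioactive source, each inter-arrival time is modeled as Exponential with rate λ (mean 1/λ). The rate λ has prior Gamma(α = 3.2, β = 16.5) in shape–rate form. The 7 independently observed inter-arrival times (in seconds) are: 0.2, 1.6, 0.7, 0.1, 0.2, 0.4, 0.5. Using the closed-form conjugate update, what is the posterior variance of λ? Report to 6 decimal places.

With a Gamma(shape α, rate β) prior on the exponential rate λ, the posterior after n observations with total T = Σxᵢ is Gamma(α+n, β+T).
Sum of observations T = 3.7 seconds; n = 7.
Posterior: Gamma(3.2+7, 16.5+3.7) = Gamma(10.2, 20.2).
Var = α/β² = 0.024998.

0.024998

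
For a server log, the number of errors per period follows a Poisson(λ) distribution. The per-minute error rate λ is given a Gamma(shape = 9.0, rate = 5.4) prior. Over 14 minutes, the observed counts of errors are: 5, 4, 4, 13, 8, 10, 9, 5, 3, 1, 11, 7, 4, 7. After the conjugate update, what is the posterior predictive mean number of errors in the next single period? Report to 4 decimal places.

5.1546

With a Gamma(shape α, rate β) prior, the Poisson likelihood is conjugate: the posterior is Gamma(α + ΣXᵢ, β + n).
Sum of counts S = 91 over n = 14 minutes.
Posterior: Gamma(α+S, β+n) = Gamma(9.0+91, 5.4+14) = Gamma(100.0, 19.4).
The predictive distribution for one future period is NegBinom with mean α/β = 5.1546.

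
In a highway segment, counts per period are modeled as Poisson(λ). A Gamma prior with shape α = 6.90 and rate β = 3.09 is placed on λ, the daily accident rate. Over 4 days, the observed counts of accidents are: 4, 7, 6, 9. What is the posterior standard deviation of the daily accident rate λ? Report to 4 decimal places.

0.8090

With a Gamma(shape α, rate β) prior, the Poisson likelihood is conjugate: the posterior is Gamma(α + ΣXᵢ, β + n).
Sum of counts S = 26 over n = 4 days.
Posterior: Gamma(α+S, β+n) = Gamma(6.90+26, 3.09+4) = Gamma(32.90, 7.09).
SD = √α/β = √32.90/7.09 = 0.8090.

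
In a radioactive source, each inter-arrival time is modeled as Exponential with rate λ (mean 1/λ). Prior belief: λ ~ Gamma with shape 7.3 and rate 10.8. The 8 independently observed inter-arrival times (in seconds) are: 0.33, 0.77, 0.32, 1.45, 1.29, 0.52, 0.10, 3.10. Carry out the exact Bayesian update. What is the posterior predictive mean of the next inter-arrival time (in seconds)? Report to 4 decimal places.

1.3063

With a Gamma(shape α, rate β) prior on the exponential rate λ, the posterior after n observations with total T = Σxᵢ is Gamma(α+n, β+T).
Sum of observations T = 7.88 seconds; n = 8.
Posterior: Gamma(7.3+8, 10.8+7.88) = Gamma(15.3, 18.68).
The predictive distribution for the next observation is Lomax; its mean is β/(α−1) = 18.68/14.3 = 1.3063.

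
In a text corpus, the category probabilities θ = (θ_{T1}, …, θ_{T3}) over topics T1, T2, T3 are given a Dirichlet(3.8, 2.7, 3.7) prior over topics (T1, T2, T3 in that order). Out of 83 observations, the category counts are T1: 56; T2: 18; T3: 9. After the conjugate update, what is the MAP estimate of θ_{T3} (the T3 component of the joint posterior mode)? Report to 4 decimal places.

The Dirichlet prior is conjugate to the Multinomial likelihood: each posterior αⱼ = prior αⱼ + observed count nⱼ.
Posterior concentration: (59.8, 20.7, 12.7), total = 93.2.
Joint mode component: (α_{T3}−1)/(Σα−K) = 11.7/90.2 = 0.1297.

0.1297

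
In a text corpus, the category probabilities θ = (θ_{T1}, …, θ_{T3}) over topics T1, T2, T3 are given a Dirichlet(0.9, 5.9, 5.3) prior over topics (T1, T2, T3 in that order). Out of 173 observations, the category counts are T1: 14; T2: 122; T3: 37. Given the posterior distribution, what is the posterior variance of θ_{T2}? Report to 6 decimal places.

The Dirichlet prior is conjugate to the Multinomial likelihood: each posterior αⱼ = prior αⱼ + observed count nⱼ.
Posterior concentration: (14.9, 127.9, 42.3), total = 185.1.
Var[θ_j] = α_j(Σα−α_j)/((Σα)²(Σα+1)) = 127.9·57.2/(185.1²·186.1) = 0.001147.

0.001147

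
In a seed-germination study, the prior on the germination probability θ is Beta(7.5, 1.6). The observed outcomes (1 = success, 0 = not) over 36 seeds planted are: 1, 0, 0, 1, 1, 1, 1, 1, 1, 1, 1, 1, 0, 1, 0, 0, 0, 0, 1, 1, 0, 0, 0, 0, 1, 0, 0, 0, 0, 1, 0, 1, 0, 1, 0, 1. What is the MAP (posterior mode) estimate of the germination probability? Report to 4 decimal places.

0.5684

The Beta prior is conjugate to a Binomial/Bernoulli likelihood; the update adds successes to α and failures to β.
Posterior: Beta(α+k, β+n−k) = Beta(7.5+18, 1.6+18) = Beta(25.5, 19.6).
Mode of Beta(a,b) for a,b>1 is (a−1)/(a+b−2) = 24.5/43.1 = 0.5684.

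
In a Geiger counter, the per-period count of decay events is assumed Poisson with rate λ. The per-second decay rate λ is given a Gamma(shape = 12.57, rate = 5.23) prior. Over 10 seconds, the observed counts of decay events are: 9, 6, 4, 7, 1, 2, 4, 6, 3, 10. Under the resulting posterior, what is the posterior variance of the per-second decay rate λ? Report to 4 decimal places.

With a Gamma(shape α, rate β) prior, the Poisson likelihood is conjugate: the posterior is Gamma(α + ΣXᵢ, β + n).
Sum of counts S = 52 over n = 10 seconds.
Posterior: Gamma(α+S, β+n) = Gamma(12.57+52, 5.23+10) = Gamma(64.57, 15.23).
Var = α/β² = 64.57/15.23² = 0.2784.

0.2784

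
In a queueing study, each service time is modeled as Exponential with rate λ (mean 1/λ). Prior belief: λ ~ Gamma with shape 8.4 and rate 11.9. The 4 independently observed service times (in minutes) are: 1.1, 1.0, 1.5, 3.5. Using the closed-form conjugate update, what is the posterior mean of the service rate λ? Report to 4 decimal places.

With a Gamma(shape α, rate β) prior on the exponential rate λ, the posterior after n observations with total T = Σxᵢ is Gamma(α+n, β+T).
Sum of observations T = 7.1 minutes; n = 4.
Posterior: Gamma(8.4+4, 11.9+7.1) = Gamma(12.4, 19.0).
Posterior mean of λ = α/β = 12.4/19.0 = 0.6526.

0.6526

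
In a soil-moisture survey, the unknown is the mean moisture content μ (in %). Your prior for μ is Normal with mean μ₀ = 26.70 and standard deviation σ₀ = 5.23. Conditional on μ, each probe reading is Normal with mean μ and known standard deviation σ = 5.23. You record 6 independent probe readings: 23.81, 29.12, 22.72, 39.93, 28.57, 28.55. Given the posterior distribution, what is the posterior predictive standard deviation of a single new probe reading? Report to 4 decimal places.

For Normal data with known variance σ², a Normal(μ₀, σ₀²) prior on μ is conjugate. Posterior precision = 1/σ₀² + n/σ²; posterior mean is the precision-weighted average of μ₀ and x̄.
σ₀² = 5.23² = 27.3529, σ² = 5.23² = 27.3529; σ² + n·σ₀² = 27.3529 + 6·27.3529 = 191.4703.
Posterior precision = 1/σ₀² + n/σ² = 1/27.3529 + 6/27.3529 = (σ² + n·σ₀²)/(σ₀²σ²) = 191.4703/(27.3529·27.3529); posterior variance σₙ² = σ₀²σ²/(σ² + n·σ₀²) = 27.3529·27.3529/191.4703 = 3.907557.
Predictive variance for one new observation = σₙ² + σ² = 27.3529·27.3529/191.4703 + 27.3529 = σ²·(σ₀² + 191.4703)/191.4703 = 27.3529·218.8232/191.4703 = 31.260457; SD = √(27.3529·218.8232/191.4703) = 5.5911.

5.5911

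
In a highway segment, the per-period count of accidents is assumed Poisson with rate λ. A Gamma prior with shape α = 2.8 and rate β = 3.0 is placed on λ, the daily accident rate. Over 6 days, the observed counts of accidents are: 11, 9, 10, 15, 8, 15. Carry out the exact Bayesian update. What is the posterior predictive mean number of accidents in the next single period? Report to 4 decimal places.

With a Gamma(shape α, rate β) prior, the Poisson likelihood is conjugate: the posterior is Gamma(α + ΣXᵢ, β + n).
Sum of counts S = 68 over n = 6 days.
Posterior: Gamma(α+S, β+n) = Gamma(2.8+68, 3.0+6) = Gamma(70.8, 9.0).
The predictive distribution for one future period is NegBinom with mean α/β = 7.8667.

7.8667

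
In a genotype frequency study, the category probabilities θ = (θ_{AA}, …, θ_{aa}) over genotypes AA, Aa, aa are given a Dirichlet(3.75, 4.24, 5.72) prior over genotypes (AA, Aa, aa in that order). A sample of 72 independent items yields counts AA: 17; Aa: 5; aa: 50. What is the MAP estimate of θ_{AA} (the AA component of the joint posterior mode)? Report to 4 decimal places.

0.2388

The Dirichlet prior is conjugate to the Multinomial likelihood: each posterior αⱼ = prior αⱼ + observed count nⱼ.
Posterior concentration: (20.75, 9.24, 55.72), total = 85.71.
Joint mode component: (α_{AA}−1)/(Σα−K) = 19.75/82.71 = 0.2388.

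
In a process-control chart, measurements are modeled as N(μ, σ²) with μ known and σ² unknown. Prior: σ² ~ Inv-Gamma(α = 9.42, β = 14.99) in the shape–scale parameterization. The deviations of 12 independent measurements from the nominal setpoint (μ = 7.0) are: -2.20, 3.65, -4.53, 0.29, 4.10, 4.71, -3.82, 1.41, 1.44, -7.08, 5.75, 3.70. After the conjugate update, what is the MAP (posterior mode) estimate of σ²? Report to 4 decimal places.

6.7989

With known mean μ and an Inverse-Gamma(α, β) prior on σ², the Normal likelihood is conjugate: posterior is Inv-Gamma(α + n/2, β + Σ(xᵢ−μ)²/2).
Σ(xᵢ−μ)² = (-2.20)² + (3.65)² + (-4.53)² + (0.29)² + (4.10)² + (4.71)² + (-3.82)² + (1.41)² + (1.44)² + (-7.08)² + (5.75)² + (3.70)² = 193.2946.
Posterior: Inv-Gamma(9.42 + 12/2, 14.99 + 193.2946/2) = Inv-Gamma(15.42, 111.63730).
Mode = β/(α+1) = 111.63730/16.42 = 6.7989.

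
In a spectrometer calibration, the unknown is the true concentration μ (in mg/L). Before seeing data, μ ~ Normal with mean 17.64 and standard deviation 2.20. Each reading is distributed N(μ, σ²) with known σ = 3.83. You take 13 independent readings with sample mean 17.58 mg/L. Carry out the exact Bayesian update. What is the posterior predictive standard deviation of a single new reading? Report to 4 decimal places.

For Normal data with known variance σ², a Normal(μ₀, σ₀²) prior on μ is conjugate. Posterior precision = 1/σ₀² + n/σ²; posterior mean is the precision-weighted average of μ₀ and x̄.
σ₀² = 2.20² = 4.84, σ² = 3.83² = 14.6689; σ² + n·σ₀² = 14.6689 + 13·4.84 = 77.5889.
Posterior precision = 1/σ₀² + n/σ² = 1/4.84 + 13/14.6689 = (σ² + n·σ₀²)/(σ₀²σ²) = 77.5889/(4.84·14.6689); posterior variance σₙ² = σ₀²σ²/(σ² + n·σ₀²) = 4.84·14.6689/77.5889 = 0.915047.
Predictive variance for one new observation = σₙ² + σ² = 4.84·14.6689/77.5889 + 14.6689 = σ²·(σ₀² + 77.5889)/77.5889 = 14.6689·82.4289/77.5889 = 15.583947; SD = √(14.6689·82.4289/77.5889) = 3.9477.

3.9477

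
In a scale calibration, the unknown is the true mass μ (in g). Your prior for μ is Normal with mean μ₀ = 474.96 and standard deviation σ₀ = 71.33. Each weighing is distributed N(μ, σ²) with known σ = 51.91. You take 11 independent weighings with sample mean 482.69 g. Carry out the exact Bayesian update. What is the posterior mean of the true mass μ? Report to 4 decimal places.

482.3349

For Normal data with known variance σ², a Normal(μ₀, σ₀²) prior on μ is conjugate. Posterior precision = 1/σ₀² + n/σ²; posterior mean is the precision-weighted average of μ₀ and x̄.
n·x̄ = 11·482.69 = 5309.59.
σ₀² = 71.33² = 5087.9689, σ² = 51.91² = 2694.6481; σ² + n·σ₀² = 2694.6481 + 11·5087.9689 = 58662.306.
Posterior mean = (μ₀/σ₀² + n·x̄/σ²)/(1/σ₀² + n/σ²) = (σ²·μ₀ + σ₀²·n·x̄)/(σ² + n·σ₀²) = (2694.6481·474.96 + 5087.9689·5309.59)/58662.306 = 28294878.853327/58662.306 = 482.3349.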